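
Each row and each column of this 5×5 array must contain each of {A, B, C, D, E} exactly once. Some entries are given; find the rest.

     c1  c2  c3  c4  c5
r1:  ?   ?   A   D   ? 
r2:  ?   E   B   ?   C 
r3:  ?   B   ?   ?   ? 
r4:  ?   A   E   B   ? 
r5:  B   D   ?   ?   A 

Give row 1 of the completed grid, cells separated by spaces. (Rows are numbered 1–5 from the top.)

row 1 has {A,D}; column 2 has {A,B,D,E} — only C is left for (r1,c2).
row 2 has {B,C,E}; column 4 has {B,D} — only A is left for (r2,c4).
row 4 has {A,B,E}; column 5 has {A,C} — only D is left for (r4,c5).
row 5 has {A,B,D}; column 3 has {A,B,E} — only C is left for (r5,c3).
row 5 has {A,B,C,D}; column 4 has {A,B,D} — only E is left for (r5,c4).
row 1 has {A,C,D}; column 1 has {B} — only E is left for (r1,c1).
row 1 has {A,C,D,E}; column 5 has {A,C,D} — only B is left for (r1,c5).

E C A D B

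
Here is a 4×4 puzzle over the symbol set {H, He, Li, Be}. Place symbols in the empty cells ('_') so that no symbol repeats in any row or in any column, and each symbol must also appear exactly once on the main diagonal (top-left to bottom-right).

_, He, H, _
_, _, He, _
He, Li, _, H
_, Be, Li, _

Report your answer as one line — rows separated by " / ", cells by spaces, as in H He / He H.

Li He H Be / Be H He Li / He Li Be H / H Be Li He

(r2,c2): row 2 has {He}; column 2 has {He,Li,Be}; the diagonal is empty so far, so it must be H.
(r3,c3): row 3 has {H,He,Li}; column 3 has {H,He,Li}; the diagonal has {H}, so it must be Be.
(r4,c1): row 4 has {Li,Be}; column 1 has {He}, so it must be H.
(r4,c4): row 4 has {H,Li,Be}; column 4 has {H}; the diagonal has {H,Be}, so it must be He.
(r1,c1): row 1 has {H,He}; column 1 has {H,He}; the diagonal has {H,He,Be}, so it must be Li.
(r1,c4): row 1 has {H,He,Li}; column 4 has {H,He}, so it must be Be.
(r2,c1): row 2 has {H,He}; column 1 has {H,He,Li}, so it must be Be.
(r2,c4): row 2 has {H,He,Be}; column 4 has {H,He,Be}, so it must be Li.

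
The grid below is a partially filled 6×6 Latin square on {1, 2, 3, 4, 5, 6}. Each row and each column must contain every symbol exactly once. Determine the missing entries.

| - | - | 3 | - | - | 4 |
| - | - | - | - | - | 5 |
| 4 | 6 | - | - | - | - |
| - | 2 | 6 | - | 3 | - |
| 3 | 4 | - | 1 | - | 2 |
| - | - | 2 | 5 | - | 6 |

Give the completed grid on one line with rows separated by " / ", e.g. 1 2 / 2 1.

2 5 3 6 1 4 / 6 1 4 3 2 5 / 4 6 1 2 5 3 / 5 2 6 4 3 1 / 3 4 5 1 6 2 / 1 3 2 5 4 6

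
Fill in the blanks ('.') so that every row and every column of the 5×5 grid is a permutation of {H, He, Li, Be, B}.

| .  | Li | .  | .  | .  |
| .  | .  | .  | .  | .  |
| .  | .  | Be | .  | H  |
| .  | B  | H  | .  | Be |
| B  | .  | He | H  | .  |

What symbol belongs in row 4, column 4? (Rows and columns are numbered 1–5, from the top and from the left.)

Li

Cell (r1,c3): row 1 has {Li}; column 3 has {H,He,Be} → B.
Cell (r1,c5): row 1 has {Li,B}; column 5 has {H,Be} → He.
Cell (r2,c3): row 2 is empty so far; column 3 has {H,He,Be,B} → Li.
Cell (r2,c5): row 2 has {Li}; column 5 has {H,He,Be} → B.
Cell (r3,c2): row 3 has {H,Be}; column 2 has {Li,B} → He.
Cell (r5,c2): row 5 has {H,He,B}; column 2 has {He,Li,B} → Be.
Cell (r5,c5): row 5 has {H,He,Be,B}; column 5 has {H,He,Be,B} → Li.
Cell (r1,c4): row 1 has {He,Li,B}; column 4 has {H} → Be.
Cell (r2,c2): row 2 has {Li,B}; column 2 has {He,Li,Be,B} → H.
Cell (r2,c4): row 2 has {H,Li,B}; column 4 has {H,Be} → He.
Cell (r3,c1): row 3 has {H,He,Be}; column 1 has {B} → Li.
Cell (r3,c4): row 3 has {H,He,Li,Be}; column 4 has {H,He,Be} → B.
Cell (r4,c1): row 4 has {H,Be,B}; column 1 has {Li,B} → He.
Cell (r4,c4): row 4 has {H,He,Be,B}; column 4 has {H,He,Be,B} → Li.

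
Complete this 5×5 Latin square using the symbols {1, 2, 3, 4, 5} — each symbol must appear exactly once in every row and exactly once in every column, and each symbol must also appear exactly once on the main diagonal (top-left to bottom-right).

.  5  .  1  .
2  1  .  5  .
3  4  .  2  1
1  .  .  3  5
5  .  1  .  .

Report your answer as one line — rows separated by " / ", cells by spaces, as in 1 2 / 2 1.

Cell (r1,c1): row 1 has {1,5}; column 1 has {1,2,3,5}; the diagonal has {1,3} → 4.
Cell (r3,c3): row 3 has {1,2,3,4}; column 3 has {1}; the diagonal has {1,3,4} → 5.
Cell (r4,c2): row 4 has {1,3,5}; column 2 has {1,4,5} → 2.
Cell (r4,c3): row 4 has {1,2,3,5}; column 3 has {1,5} → 4.
Cell (r5,c2): row 5 has {1,5}; column 2 has {1,2,4,5} → 3.
Cell (r5,c4): row 5 has {1,3,5}; column 4 has {1,2,3,5} → 4.
Cell (r5,c5): row 5 has {1,3,4,5}; column 5 has {1,5}; the diagonal has {1,3,4,5} → 2.
Cell (r1,c5): row 1 has {1,4,5}; column 5 has {1,2,5} → 3.
Cell (r2,c3): row 2 has {1,2,5}; column 3 has {1,4,5} → 3.
Cell (r2,c5): row 2 has {1,2,3,5}; column 5 has {1,2,3,5} → 4.
Cell (r1,c3): row 1 has {1,3,4,5}; column 3 has {1,3,4,5} → 2.

4 5 2 1 3 / 2 1 3 5 4 / 3 4 5 2 1 / 1 2 4 3 5 / 5 3 1 4 2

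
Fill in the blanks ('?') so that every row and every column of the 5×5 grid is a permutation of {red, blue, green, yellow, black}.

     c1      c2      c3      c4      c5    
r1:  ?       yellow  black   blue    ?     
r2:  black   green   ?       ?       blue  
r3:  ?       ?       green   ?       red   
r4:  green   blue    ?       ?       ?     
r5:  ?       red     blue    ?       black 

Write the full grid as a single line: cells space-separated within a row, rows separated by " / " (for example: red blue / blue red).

(r1,c1) = red
(r1,c5) = green
(r3,c2) = black
(r3,c4) = yellow
(r4,c5) = yellow
(r5,c1) = yellow
(r5,c4) = green
(r2,c4) = red
(r3,c1) = blue
(r4,c3) = red
(r4,c4) = black
(r2,c3) = yellow

red yellow black blue green / black green yellow red blue / blue black green yellow red / green blue red black yellow / yellow red blue green black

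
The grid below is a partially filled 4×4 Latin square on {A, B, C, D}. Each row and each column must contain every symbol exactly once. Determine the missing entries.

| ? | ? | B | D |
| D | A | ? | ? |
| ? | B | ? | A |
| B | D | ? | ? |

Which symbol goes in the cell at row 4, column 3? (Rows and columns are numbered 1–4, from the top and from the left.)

(r1,c2) = C
(r2,c3) = C
(r2,c4) = B
(r3,c1) = C
(r3,c3) = D
(r4,c3) = A

A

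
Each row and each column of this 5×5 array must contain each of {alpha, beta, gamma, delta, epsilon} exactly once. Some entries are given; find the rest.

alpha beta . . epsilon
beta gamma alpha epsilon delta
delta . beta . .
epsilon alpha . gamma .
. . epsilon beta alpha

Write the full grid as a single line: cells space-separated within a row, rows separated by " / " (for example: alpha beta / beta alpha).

(r1,c4) = delta
(r3,c2) = epsilon
(r3,c4) = alpha
(r3,c5) = gamma
(r4,c3) = delta
(r4,c5) = beta
(r5,c1) = gamma
(r5,c2) = delta
(r1,c3) = gamma

alpha beta gamma delta epsilon / beta gamma alpha epsilon delta / delta epsilon beta alpha gamma / epsilon alpha delta gamma beta / gamma delta epsilon beta alpha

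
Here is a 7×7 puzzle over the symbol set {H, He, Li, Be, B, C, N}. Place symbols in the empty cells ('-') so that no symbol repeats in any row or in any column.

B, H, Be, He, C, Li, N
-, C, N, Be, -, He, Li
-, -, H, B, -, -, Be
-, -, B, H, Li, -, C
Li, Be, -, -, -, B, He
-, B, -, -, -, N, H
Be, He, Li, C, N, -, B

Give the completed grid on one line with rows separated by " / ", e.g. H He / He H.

(r2,c1): row 2 has {He,Li,Be,C,N}; column 1 has {Li,Be,B}, so it must be H.
(r2,c5): row 2 has {H,He,Li,Be,C,N}; column 5 has {Li,C,N}, so it must be B.
(r3,c5): row 3 has {H,Be,B}; column 5 has {Li,B,C,N}, so it must be He.
(r3,c6): row 3 has {H,He,Be,B}; column 6 has {He,Li,B,N}, so it must be C.
(r4,c2): row 4 has {H,Li,B,C}; column 2 has {H,He,Be,B,C}, so it must be N.
(r4,c6): row 4 has {H,Li,B,C,N}; column 6 has {He,Li,B,C,N}, so it must be Be.
(r5,c3): row 5 has {He,Li,Be,B}; column 3 has {H,Li,Be,B,N}, so it must be C.
(r5,c4): row 5 has {He,Li,Be,B,C}; column 4 has {H,He,Be,B,C}, so it must be N.
(r5,c5): row 5 has {He,Li,Be,B,C,N}; column 5 has {He,Li,B,C,N}, so it must be H.
(r6,c3): row 6 has {H,B,N}; column 3 has {H,Li,Be,B,C,N}, so it must be He.
(r6,c4): row 6 has {H,He,B,N}; column 4 has {H,He,Be,B,C,N}, so it must be Li.
(r6,c5): row 6 has {H,He,Li,B,N}; column 5 has {H,He,Li,B,C,N}, so it must be Be.
(r7,c6): row 7 has {He,Li,Be,B,C,N}; column 6 has {He,Li,Be,B,C,N}, so it must be H.
(r3,c1): row 3 has {H,He,Be,B,C}; column 1 has {H,Li,Be,B}, so it must be N.
(r3,c2): row 3 has {H,He,Be,B,C,N}; column 2 has {H,He,Be,B,C,N}, so it must be Li.
(r4,c1): row 4 has {H,Li,Be,B,C,N}; column 1 has {H,Li,Be,B,N}, so it must be He.
(r6,c1): row 6 has {H,He,Li,Be,B,N}; column 1 has {H,He,Li,Be,B,N}, so it must be C.

B H Be He C Li N / H C N Be B He Li / N Li H B He C Be / He N B H Li Be C / Li Be C N H B He / C B He Li Be N H / Be He Li C N H B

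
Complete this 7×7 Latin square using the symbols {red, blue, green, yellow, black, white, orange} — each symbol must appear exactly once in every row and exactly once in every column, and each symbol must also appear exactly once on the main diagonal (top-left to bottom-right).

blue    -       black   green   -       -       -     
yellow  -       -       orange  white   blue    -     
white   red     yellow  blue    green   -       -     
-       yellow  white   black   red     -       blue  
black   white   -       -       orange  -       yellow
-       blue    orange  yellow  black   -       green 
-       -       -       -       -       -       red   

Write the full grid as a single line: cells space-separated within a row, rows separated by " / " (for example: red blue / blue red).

(r1,c2): row 1 has {blue,green,black}; column 2 has {red,blue,yellow,white}, so it must be orange.
(r1,c5): row 1 has {blue,green,black,orange}; column 5 has {red,green,black,white,orange}, so it must be yellow.
(r1,c7): row 1 has {blue,green,yellow,black,orange}; column 7 has {red,blue,green,yellow}, so it must be white.
(r2,c2): row 2 has {blue,yellow,white,orange}; column 2 has {red,blue,yellow,white,orange}; the diagonal has {red,blue,yellow,black,orange}, so it must be green.
(r2,c3): row 2 has {blue,green,yellow,white,orange}; column 3 has {yellow,black,white,orange}, so it must be red.
(r2,c7): row 2 has {red,blue,green,yellow,white,orange}; column 7 has {red,blue,green,yellow,white}, so it must be black.
(r3,c7): row 3 has {red,blue,green,yellow,white}; column 7 has {red,blue,green,yellow,black,white}, so it must be orange.
(r5,c4): row 5 has {yellow,black,white,orange}; column 4 has {blue,green,yellow,black,orange}, so it must be red.
(r5,c6): row 5 has {red,yellow,black,white,orange}; column 6 has {blue}, so it must be green.
(r6,c1): row 6 has {blue,green,yellow,black,orange}; column 1 has {blue,yellow,black,white}, so it must be red.
(r6,c6): row 6 has {red,blue,green,yellow,black,orange}; column 6 has {blue,green}; the diagonal has {red,blue,green,yellow,black,orange}, so it must be white.
(r7,c2): row 7 has {red}; column 2 has {red,blue,green,yellow,white,orange}, so it must be black.
(r7,c4): row 7 has {red,black}; column 4 has {red,blue,green,yellow,black,orange}, so it must be white.
(r7,c5): row 7 has {red,black,white}; column 5 has {red,green,yellow,black,white,orange}, so it must be blue.
(r1,c6): row 1 has {blue,green,yellow,black,white,orange}; column 6 has {blue,green,white}, so it must be red.
(r3,c6): row 3 has {red,blue,green,yellow,white,orange}; column 6 has {red,blue,green,white}, so it must be black.
(r4,c6): row 4 has {red,blue,yellow,black,white}; column 6 has {red,blue,green,black,white}, so it must be orange.
(r5,c3): row 5 has {red,green,yellow,black,white,orange}; column 3 has {red,yellow,black,white,orange}, so it must be blue.
(r7,c3): row 7 has {red,blue,black,white}; column 3 has {red,blue,yellow,black,white,orange}, so it must be green.
(r7,c6): row 7 has {red,blue,green,black,white}; column 6 has {red,blue,green,black,white,orange}, so it must be yellow.
(r4,c1): row 4 has {red,blue,yellow,black,white,orange}; column 1 has {red,blue,yellow,black,white}, so it must be green.
(r7,c1): row 7 has {red,blue,green,yellow,black,white}; column 1 has {red,blue,green,yellow,black,white}, so it must be orange.

blue orange black green yellow red white / yellow green red orange white blue black / white red yellow blue green black orange / green yellow white black red orange blue / black white blue red orange green yellow / red blue orange yellow black white green / orange black green white blue yellow red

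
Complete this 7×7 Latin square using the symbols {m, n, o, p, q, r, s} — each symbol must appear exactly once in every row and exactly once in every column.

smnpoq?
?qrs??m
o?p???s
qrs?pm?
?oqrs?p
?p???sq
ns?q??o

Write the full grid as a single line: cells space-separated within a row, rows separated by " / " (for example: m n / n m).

(r1,c7) = r
(r2,c1) = p
(r2,c5) = n
(r2,c6) = o
(r3,c2) = n
(r3,c4) = m
(r3,c6) = r
(r4,c7) = n
(r5,c1) = m
(r5,c6) = n
(r6,c1) = r
(r6,c5) = m
(r7,c3) = m
(r7,c5) = r
(r7,c6) = p
(r3,c5) = q
(r4,c4) = o
(r6,c3) = o
(r6,c4) = n

s m n p o q r / p q r s n o m / o n p m q r s / q r s o p m n / m o q r s n p / r p o n m s q / n s m q r p o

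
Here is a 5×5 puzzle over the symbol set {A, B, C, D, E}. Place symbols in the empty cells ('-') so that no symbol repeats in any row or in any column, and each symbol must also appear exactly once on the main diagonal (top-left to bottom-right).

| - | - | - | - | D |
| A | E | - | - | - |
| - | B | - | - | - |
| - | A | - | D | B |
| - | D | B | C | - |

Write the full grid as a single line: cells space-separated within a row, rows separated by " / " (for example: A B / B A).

(r1,c2) = C
(r2,c4) = B
(r2,c5) = C
(r5,c1) = E
(r5,c5) = A
(r1,c1) = B
(r2,c3) = D
(r3,c3) = C
(r3,c5) = E
(r4,c1) = C
(r4,c3) = E
(r1,c3) = A
(r1,c4) = E
(r3,c1) = D
(r3,c4) = A

B C A E D / A E D B C / D B C A E / C A E D B / E D B C A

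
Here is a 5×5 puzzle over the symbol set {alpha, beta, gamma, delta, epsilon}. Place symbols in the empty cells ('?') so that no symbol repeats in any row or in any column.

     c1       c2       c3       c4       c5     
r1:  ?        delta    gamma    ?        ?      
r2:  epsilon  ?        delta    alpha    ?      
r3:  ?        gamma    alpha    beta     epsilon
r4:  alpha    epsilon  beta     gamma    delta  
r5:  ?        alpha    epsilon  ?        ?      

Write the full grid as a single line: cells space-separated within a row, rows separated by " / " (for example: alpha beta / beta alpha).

(r1,c1) = beta
(r1,c4) = epsilon
(r1,c5) = alpha
(r2,c2) = beta
(r2,c5) = gamma
(r3,c1) = delta
(r5,c1) = gamma
(r5,c4) = delta
(r5,c5) = beta

beta delta gamma epsilon alpha / epsilon beta delta alpha gamma / delta gamma alpha beta epsilon / alpha epsilon beta gamma delta / gamma alpha epsilon delta beta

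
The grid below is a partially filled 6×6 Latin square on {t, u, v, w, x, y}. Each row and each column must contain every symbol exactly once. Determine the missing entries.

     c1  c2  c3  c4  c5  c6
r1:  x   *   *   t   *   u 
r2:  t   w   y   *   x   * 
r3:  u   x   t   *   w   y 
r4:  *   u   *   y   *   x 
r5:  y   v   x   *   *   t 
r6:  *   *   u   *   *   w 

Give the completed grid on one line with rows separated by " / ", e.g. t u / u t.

(r1,c2) = y
(r1,c5) = v
(r2,c6) = v
(r3,c4) = v
(r4,c5) = t
(r5,c5) = u
(r6,c1) = v
(r6,c2) = t
(r6,c4) = x
(r6,c5) = y
(r1,c3) = w
(r2,c4) = u
(r4,c1) = w
(r4,c3) = v
(r5,c4) = w

x y w t v u / t w y u x v / u x t v w y / w u v y t x / y v x w u t / v t u x y w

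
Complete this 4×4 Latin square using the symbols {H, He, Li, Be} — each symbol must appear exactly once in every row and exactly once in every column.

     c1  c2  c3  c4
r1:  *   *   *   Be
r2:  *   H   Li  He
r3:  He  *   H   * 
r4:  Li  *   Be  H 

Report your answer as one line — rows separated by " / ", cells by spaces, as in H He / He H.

H Li He Be / Be H Li He / He Be H Li / Li He Be H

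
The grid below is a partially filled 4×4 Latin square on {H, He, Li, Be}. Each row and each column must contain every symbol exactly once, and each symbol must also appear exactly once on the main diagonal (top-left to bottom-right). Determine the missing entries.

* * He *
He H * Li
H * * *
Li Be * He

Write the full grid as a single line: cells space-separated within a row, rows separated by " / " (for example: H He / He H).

Be Li He H / He H Be Li / H He Li Be / Li Be H He

row 1 has {He}; column 1 has {H,He,Li}; the diagonal has {H,He} — only Be is left for (r1,c1).
row 1 has {He,Be}; column 2 has {H,Be} — only Li is left for (r1,c2).
row 1 has {He,Li,Be}; column 4 has {He,Li} — only H is left for (r1,c4).
row 2 has {H,He,Li}; column 3 has {He} — only Be is left for (r2,c3).
row 3 has {H}; column 2 has {H,Li,Be} — only He is left for (r3,c2).
row 3 has {H,He}; column 3 has {He,Be}; the diagonal has {H,He,Be} — only Li is left for (r3,c3).
row 3 has {H,He,Li}; column 4 has {H,He,Li} — only Be is left for (r3,c4).
row 4 has {He,Li,Be}; column 3 has {He,Li,Be} — only H is left for (r4,c3).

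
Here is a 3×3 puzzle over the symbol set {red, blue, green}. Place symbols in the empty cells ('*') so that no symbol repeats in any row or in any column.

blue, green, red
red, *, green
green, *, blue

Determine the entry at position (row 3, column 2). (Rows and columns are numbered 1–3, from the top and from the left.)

red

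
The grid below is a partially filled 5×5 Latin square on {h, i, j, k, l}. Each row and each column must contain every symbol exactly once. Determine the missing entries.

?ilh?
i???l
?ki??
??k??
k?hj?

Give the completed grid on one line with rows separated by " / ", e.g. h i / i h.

(r1,c1): row 1 has {h,i,l}; column 1 has {i,k}, so it must be j.
(r1,c5): row 1 has {h,i,j,l}; column 5 has {l}, so it must be k.
(r2,c3): row 2 has {i,l}; column 3 has {h,i,k,l}, so it must be j.
(r2,c4): row 2 has {i,j,l}; column 4 has {h,j}, so it must be k.
(r3,c4): row 3 has {i,k}; column 4 has {h,j,k}, so it must be l.
(r4,c4): row 4 has {k}; column 4 has {h,j,k,l}, so it must be i.
(r5,c2): row 5 has {h,j,k}; column 2 has {i,k}, so it must be l.
(r5,c5): row 5 has {h,j,k,l}; column 5 has {k,l}, so it must be i.
(r2,c2): row 2 has {i,j,k,l}; column 2 has {i,k,l}, so it must be h.
(r3,c1): row 3 has {i,k,l}; column 1 has {i,j,k}, so it must be h.
(r3,c5): row 3 has {h,i,k,l}; column 5 has {i,k,l}, so it must be j.
(r4,c1): row 4 has {i,k}; column 1 has {h,i,j,k}, so it must be l.
(r4,c2): row 4 has {i,k,l}; column 2 has {h,i,k,l}, so it must be j.
(r4,c5): row 4 has {i,j,k,l}; column 5 has {i,j,k,l}, so it must be h.

j i l h k / i h j k l / h k i l j / l j k i h / k l h j i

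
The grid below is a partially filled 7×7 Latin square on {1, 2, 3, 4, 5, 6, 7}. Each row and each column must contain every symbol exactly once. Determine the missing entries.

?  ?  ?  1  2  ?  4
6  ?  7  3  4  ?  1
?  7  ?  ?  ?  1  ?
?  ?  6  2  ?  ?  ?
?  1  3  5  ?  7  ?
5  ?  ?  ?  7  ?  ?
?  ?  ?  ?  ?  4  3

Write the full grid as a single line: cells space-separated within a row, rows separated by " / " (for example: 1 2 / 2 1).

(r1,c3): row 1 has {1,2,4}; column 3 has {3,6,7}, so it must be 5.
(r5,c5): row 5 has {1,3,5,7}; column 5 has {2,4,7}, so it must be 6.
(r5,c7): row 5 has {1,3,5,6,7}; column 7 has {1,3,4}, so it must be 2.
(r6,c7): row 6 has {5,7}; column 7 has {1,2,3,4}, so it must be 6.
(r3,c7): row 3 has {1,7}; column 7 has {1,2,3,4,6}, so it must be 5.
(r4,c7): row 4 has {2,6}; column 7 has {1,2,3,4,5,6}, so it must be 7.
(r5,c1): row 5 has {1,2,3,5,6,7}; column 1 has {5,6}, so it must be 4.
(r6,c4): row 6 has {5,6,7}; column 4 has {1,2,3,5}, so it must be 4.
(r3,c4): row 3 has {1,5,7}; column 4 has {1,2,3,4,5}, so it must be 6.
(r3,c5): row 3 has {1,5,6,7}; column 5 has {2,4,6,7}, so it must be 3.
(r7,c4): row 7 has {3,4}; column 4 has {1,2,3,4,5,6}, so it must be 7.
(r3,c1): row 3 has {1,3,5,6,7}; column 1 has {4,5,6}, so it must be 2.
(r3,c3): row 3 has {1,2,3,5,6,7}; column 3 has {3,5,6,7}, so it must be 4.
(r7,c1): row 7 has {3,4,7}; column 1 has {2,4,5,6}, so it must be 1.
(r7,c3): row 7 has {1,3,4,7}; column 3 has {3,4,5,6,7}, so it must be 2.
(r7,c5): row 7 has {1,2,3,4,7}; column 5 has {2,3,4,6,7}, so it must be 5.
(r4,c1): row 4 has {2,6,7}; column 1 has {1,2,4,5,6}, so it must be 3.
(r4,c5): row 4 has {2,3,6,7}; column 5 has {2,3,4,5,6,7}, so it must be 1.
(r4,c6): row 4 has {1,2,3,6,7}; column 6 has {1,4,7}, so it must be 5.
(r6,c3): row 6 has {4,5,6,7}; column 3 has {2,3,4,5,6,7}, so it must be 1.
(r7,c2): row 7 has {1,2,3,4,5,7}; column 2 has {1,7}, so it must be 6.
(r1,c1): row 1 has {1,2,4,5}; column 1 has {1,2,3,4,5,6}, so it must be 7.
(r1,c2): row 1 has {1,2,4,5,7}; column 2 has {1,6,7}, so it must be 3.
(r1,c6): row 1 has {1,2,3,4,5,7}; column 6 has {1,4,5,7}, so it must be 6.
(r2,c6): row 2 has {1,3,4,6,7}; column 6 has {1,4,5,6,7}, so it must be 2.
(r4,c2): row 4 has {1,2,3,5,6,7}; column 2 has {1,3,6,7}, so it must be 4.
(r6,c2): row 6 has {1,4,5,6,7}; column 2 has {1,3,4,6,7}, so it must be 2.
(r6,c6): row 6 has {1,2,4,5,6,7}; column 6 has {1,2,4,5,6,7}, so it must be 3.
(r2,c2): row 2 has {1,2,3,4,6,7}; column 2 has {1,2,3,4,6,7}, so it must be 5.

7 3 5 1 2 6 4 / 6 5 7 3 4 2 1 / 2 7 4 6 3 1 5 / 3 4 6 2 1 5 7 / 4 1 3 5 6 7 2 / 5 2 1 4 7 3 6 / 1 6 2 7 5 4 3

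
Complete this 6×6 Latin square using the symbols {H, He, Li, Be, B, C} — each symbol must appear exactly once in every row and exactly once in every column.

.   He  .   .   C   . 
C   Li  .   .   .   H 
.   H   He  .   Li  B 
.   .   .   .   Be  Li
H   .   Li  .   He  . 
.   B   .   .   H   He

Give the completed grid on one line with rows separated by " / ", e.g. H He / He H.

(r1,c6): row 1 has {He,C}; column 6 has {H,He,Li,B}, so it must be Be.
(r2,c5): row 2 has {H,Li,C}; column 5 has {H,He,Li,Be,C}, so it must be B.
(r3,c1): row 3 has {H,He,Li,B}; column 1 has {H,C}, so it must be Be.
(r3,c4): row 3 has {H,He,Li,Be,B}; column 4 is empty so far, so it must be C.
(r4,c2): row 4 has {Li,Be}; column 2 has {H,He,Li,B}, so it must be C.
(r5,c2): row 5 has {H,He,Li}; column 2 has {H,He,Li,B,C}, so it must be Be.
(r5,c4): row 5 has {H,He,Li,Be}; column 4 has {C}, so it must be B.
(r5,c6): row 5 has {H,He,Li,Be,B}; column 6 has {H,He,Li,Be,B}, so it must be C.
(r6,c1): row 6 has {H,He,B}; column 1 has {H,Be,C}, so it must be Li.
(r6,c4): row 6 has {H,He,Li,B}; column 4 has {B,C}, so it must be Be.
(r1,c1): row 1 has {He,Be,C}; column 1 has {H,Li,Be,C}, so it must be B.
(r1,c3): row 1 has {He,Be,B,C}; column 3 has {He,Li}, so it must be H.
(r1,c4): row 1 has {H,He,Be,B,C}; column 4 has {Be,B,C}, so it must be Li.
(r2,c3): row 2 has {H,Li,B,C}; column 3 has {H,He,Li}, so it must be Be.
(r2,c4): row 2 has {H,Li,Be,B,C}; column 4 has {Li,Be,B,C}, so it must be He.
(r4,c1): row 4 has {Li,Be,C}; column 1 has {H,Li,Be,B,C}, so it must be He.
(r4,c3): row 4 has {He,Li,Be,C}; column 3 has {H,He,Li,Be}, so it must be B.
(r4,c4): row 4 has {He,Li,Be,B,C}; column 4 has {He,Li,Be,B,C}, so it must be H.
(r6,c3): row 6 has {H,He,Li,Be,B}; column 3 has {H,He,Li,Be,B}, so it must be C.

B He H Li C Be / C Li Be He B H / Be H He C Li B / He C B H Be Li / H Be Li B He C / Li B C Be H He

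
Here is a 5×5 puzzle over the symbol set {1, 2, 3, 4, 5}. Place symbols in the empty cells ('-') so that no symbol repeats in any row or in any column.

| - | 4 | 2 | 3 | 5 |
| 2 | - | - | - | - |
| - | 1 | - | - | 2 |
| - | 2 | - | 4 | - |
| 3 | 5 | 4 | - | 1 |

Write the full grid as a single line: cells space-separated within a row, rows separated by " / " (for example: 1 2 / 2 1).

(r1,c1) = 1
(r2,c2) = 3
(r2,c5) = 4
(r3,c4) = 5
(r4,c1) = 5
(r4,c5) = 3
(r5,c4) = 2
(r2,c4) = 1
(r3,c1) = 4
(r3,c3) = 3
(r4,c3) = 1
(r2,c3) = 5

1 4 2 3 5 / 2 3 5 1 4 / 4 1 3 5 2 / 5 2 1 4 3 / 3 5 4 2 1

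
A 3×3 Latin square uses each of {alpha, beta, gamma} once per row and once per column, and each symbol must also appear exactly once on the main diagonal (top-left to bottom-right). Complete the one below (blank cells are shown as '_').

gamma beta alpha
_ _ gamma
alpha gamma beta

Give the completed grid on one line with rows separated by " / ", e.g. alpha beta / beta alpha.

gamma beta alpha / beta alpha gamma / alpha gamma beta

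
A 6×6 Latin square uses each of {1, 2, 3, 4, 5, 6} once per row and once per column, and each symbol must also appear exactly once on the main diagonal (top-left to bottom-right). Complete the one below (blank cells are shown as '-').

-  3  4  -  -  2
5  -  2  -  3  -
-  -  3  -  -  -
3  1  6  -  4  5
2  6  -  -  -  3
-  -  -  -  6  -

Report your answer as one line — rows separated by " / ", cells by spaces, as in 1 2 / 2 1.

6 3 4 5 1 2 / 5 4 2 1 3 6 / 1 5 3 6 2 4 / 3 1 6 2 4 5 / 2 6 1 4 5 3 / 4 2 5 3 6 1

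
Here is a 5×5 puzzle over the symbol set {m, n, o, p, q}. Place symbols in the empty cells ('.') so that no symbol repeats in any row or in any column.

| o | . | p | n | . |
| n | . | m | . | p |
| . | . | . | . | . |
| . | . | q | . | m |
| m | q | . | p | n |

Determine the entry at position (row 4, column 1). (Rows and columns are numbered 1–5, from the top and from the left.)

p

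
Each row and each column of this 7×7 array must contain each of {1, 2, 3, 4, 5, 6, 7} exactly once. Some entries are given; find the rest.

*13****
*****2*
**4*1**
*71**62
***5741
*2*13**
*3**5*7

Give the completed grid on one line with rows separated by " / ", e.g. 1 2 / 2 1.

(r4,c5) = 4
(r5,c2) = 6
(r5,c3) = 2
(r7,c3) = 6
(r7,c6) = 1
(r2,c5) = 6
(r3,c2) = 5
(r4,c4) = 3
(r5,c1) = 3
(r1,c5) = 2
(r2,c2) = 4
(r2,c4) = 7
(r4,c1) = 5
(r2,c1) = 1
(r2,c3) = 5
(r2,c7) = 3
(r3,c7) = 6
(r6,c3) = 7
(r6,c6) = 5
(r6,c7) = 4
(r1,c6) = 7
(r1,c7) = 5
(r3,c4) = 2
(r3,c6) = 3
(r6,c1) = 6
(r7,c4) = 4
(r1,c1) = 4
(r1,c4) = 6
(r3,c1) = 7
(r7,c1) = 2

4 1 3 6 2 7 5 / 1 4 5 7 6 2 3 / 7 5 4 2 1 3 6 / 5 7 1 3 4 6 2 / 3 6 2 5 7 4 1 / 6 2 7 1 3 5 4 / 2 3 6 4 5 1 7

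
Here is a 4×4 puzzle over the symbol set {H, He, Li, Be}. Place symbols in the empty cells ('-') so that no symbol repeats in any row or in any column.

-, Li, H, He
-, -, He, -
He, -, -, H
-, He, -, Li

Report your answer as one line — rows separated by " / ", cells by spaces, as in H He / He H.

Be Li H He / Li H He Be / He Be Li H / H He Be Li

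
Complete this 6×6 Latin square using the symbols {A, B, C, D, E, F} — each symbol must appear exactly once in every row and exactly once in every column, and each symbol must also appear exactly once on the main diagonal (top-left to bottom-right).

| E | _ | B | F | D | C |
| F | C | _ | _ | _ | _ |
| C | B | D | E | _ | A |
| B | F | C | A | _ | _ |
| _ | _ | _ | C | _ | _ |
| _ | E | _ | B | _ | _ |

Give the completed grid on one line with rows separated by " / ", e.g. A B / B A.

E A B F D C / F C E D A B / C B D E F A / B F C A E D / A D F C B E / D E A B C F

(r1,c2) = A
(r2,c4) = D
(r3,c5) = F
(r4,c5) = E
(r4,c6) = D
(r5,c2) = D
(r5,c5) = B
(r6,c6) = F
(r2,c5) = A
(r5,c1) = A
(r5,c6) = E
(r6,c1) = D
(r6,c3) = A
(r6,c5) = C
(r2,c3) = E
(r2,c6) = B
(r5,c3) = F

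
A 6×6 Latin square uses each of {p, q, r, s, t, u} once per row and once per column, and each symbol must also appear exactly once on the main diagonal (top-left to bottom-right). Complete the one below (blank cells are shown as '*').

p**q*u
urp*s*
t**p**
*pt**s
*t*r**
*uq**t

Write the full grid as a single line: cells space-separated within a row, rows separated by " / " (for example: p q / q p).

p s r q t u / u r p t s q / t q s p u r / q p t u r s / s t u r q p / r u q s p t

(r1,c2) = s
(r1,c3) = r
(r1,c5) = t
(r2,c4) = t
(r2,c6) = q
(r3,c2) = q
(r3,c6) = r
(r4,c4) = u
(r5,c5) = q
(r5,c6) = p
(r6,c4) = s
(r3,c3) = s
(r3,c5) = u
(r4,c5) = r
(r5,c1) = s
(r5,c3) = u
(r6,c1) = r
(r6,c5) = p
(r4,c1) = q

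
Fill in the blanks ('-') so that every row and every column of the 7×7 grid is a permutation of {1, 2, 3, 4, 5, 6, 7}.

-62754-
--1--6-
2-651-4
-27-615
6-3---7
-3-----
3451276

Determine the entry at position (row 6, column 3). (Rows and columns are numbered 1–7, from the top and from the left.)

4

(r1,c1) = 1
(r1,c7) = 3
(r2,c7) = 2
(r3,c2) = 7
(r3,c6) = 3
(r4,c1) = 4
(r4,c4) = 3
(r5,c5) = 4
(r6,c3) = 4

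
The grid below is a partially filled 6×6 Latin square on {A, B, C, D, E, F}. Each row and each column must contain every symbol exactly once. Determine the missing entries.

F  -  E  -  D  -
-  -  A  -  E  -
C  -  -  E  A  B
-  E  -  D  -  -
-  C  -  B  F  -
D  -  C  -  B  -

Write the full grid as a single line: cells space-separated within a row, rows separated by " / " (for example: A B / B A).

F B E A D C / B F A C E D / C D F E A B / A E B D C F / E C D B F A / D A C F B E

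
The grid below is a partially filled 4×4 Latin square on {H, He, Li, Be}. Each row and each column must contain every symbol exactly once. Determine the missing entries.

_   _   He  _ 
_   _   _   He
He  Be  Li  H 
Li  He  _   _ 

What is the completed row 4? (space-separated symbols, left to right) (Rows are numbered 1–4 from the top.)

Li He H Be

(r4,c4): row 4 has {He,Li}; column 4 has {H,He}, so it must be Be.
(r1,c4): row 1 has {He}; column 4 has {H,He,Be}, so it must be Li.
(r4,c3): row 4 has {He,Li,Be}; column 3 has {He,Li}, so it must be H.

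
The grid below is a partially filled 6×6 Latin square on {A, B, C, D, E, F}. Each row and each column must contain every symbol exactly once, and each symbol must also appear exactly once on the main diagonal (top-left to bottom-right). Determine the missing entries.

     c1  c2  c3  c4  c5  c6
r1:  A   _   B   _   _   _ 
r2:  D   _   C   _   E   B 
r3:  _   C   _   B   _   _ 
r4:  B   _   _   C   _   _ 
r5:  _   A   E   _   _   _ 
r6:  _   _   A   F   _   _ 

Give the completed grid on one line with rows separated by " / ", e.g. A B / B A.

A D B E C F / D F C A E B / E C D B F A / B E F C A D / F A E D B C / C B A F D E

(r2,c2) = F
(r2,c4) = A
(r3,c3) = D
(r4,c3) = F
(r5,c4) = D
(r5,c5) = B
(r6,c6) = E
(r1,c4) = E
(r6,c1) = C
(r6,c5) = D
(r1,c2) = D
(r4,c2) = E
(r4,c5) = A
(r4,c6) = D
(r5,c1) = F
(r5,c6) = C
(r6,c2) = B
(r1,c6) = F
(r3,c1) = E
(r3,c5) = F
(r3,c6) = A
(r1,c5) = C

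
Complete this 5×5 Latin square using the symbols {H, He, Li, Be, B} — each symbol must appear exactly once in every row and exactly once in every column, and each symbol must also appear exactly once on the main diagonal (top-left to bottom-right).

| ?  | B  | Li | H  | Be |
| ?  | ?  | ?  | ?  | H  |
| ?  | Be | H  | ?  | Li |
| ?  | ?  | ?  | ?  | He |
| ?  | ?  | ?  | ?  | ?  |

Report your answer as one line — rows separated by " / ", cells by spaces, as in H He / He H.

Cell (r1,c1): row 1 has {H,Li,Be,B}; column 1 is empty so far; the diagonal has {H} → He.
Cell (r2,c2): row 2 has {H}; column 2 has {Be,B}; the diagonal has {H,He} → Li.
Cell (r3,c1): row 3 has {H,Li,Be}; column 1 has {He} → B.
Cell (r3,c4): row 3 has {H,Li,Be,B}; column 4 has {H} → He.
Cell (r4,c2): row 4 has {He}; column 2 has {Li,Be,B} → H.
Cell (r5,c2): row 5 is empty so far; column 2 has {H,Li,Be,B} → He.
Cell (r5,c5): row 5 has {He}; column 5 has {H,He,Li,Be}; the diagonal has {H,He,Li} → B.
Cell (r2,c1): row 2 has {H,Li}; column 1 has {He,B} → Be.
Cell (r2,c4): row 2 has {H,Li,Be}; column 4 has {H,He} → B.
Cell (r4,c1): row 4 has {H,He}; column 1 has {He,Be,B} → Li.
Cell (r4,c4): row 4 has {H,He,Li}; column 4 has {H,He,B}; the diagonal has {H,He,Li,B} → Be.
Cell (r5,c1): row 5 has {He,B}; column 1 has {He,Li,Be,B} → H.
Cell (r5,c3): row 5 has {H,He,B}; column 3 has {H,Li} → Be.
Cell (r5,c4): row 5 has {H,He,Be,B}; column 4 has {H,He,Be,B} → Li.
Cell (r2,c3): row 2 has {H,Li,Be,B}; column 3 has {H,Li,Be} → He.
Cell (r4,c3): row 4 has {H,He,Li,Be}; column 3 has {H,He,Li,Be} → B.

He B Li H Be / Be Li He B H / B Be H He Li / Li H B Be He / H He Be Li B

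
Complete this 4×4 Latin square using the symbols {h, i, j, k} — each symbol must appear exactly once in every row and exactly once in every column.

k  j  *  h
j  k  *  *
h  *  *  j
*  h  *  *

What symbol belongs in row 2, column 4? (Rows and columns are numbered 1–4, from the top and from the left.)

(r1,c3): row 1 has {h,j,k}; column 3 is empty so far, so it must be i.
(r2,c3): row 2 has {j,k}; column 3 has {i}, so it must be h.
(r2,c4): row 2 has {h,j,k}; column 4 has {h,j}, so it must be i.

i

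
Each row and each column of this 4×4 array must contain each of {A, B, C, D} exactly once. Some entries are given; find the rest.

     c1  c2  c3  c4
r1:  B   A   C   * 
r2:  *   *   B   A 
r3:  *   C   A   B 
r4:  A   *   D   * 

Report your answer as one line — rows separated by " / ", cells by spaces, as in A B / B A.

B A C D / C D B A / D C A B / A B D C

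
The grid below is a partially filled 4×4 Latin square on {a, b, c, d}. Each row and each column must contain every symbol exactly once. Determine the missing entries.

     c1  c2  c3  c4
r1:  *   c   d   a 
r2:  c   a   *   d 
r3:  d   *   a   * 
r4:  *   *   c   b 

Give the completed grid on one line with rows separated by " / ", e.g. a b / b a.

b c d a / c a b d / d b a c / a d c b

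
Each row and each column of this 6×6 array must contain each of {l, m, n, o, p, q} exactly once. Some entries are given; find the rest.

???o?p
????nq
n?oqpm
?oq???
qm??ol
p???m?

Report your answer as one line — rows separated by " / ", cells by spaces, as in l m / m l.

l n m o q p / o p l m n q / n l o q p m / m o q p l n / q m p n o l / p q n l m o

(r3,c2) = l
(r4,c5) = l
(r4,c6) = n
(r6,c6) = o
(r1,c5) = q
(r2,c2) = p
(r4,c1) = m
(r4,c4) = p
(r5,c4) = n
(r6,c4) = l
(r1,c1) = l
(r1,c2) = n
(r1,c3) = m
(r2,c1) = o
(r2,c3) = l
(r2,c4) = m
(r5,c3) = p
(r6,c2) = q
(r6,c3) = n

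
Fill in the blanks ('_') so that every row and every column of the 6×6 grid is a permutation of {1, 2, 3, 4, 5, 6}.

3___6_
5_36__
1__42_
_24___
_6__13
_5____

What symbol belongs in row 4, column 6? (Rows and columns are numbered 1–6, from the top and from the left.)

Cell (r2,c5): row 2 has {3,5,6}; column 5 has {1,2,6} → 4.
Cell (r3,c2): row 3 has {1,2,4}; column 2 has {2,5,6} → 3.
Cell (r4,c1): row 4 has {2,4}; column 1 has {1,3,5} → 6.
Cell (r6,c5): row 6 has {5}; column 5 has {1,2,4,6} → 3.
Cell (r2,c2): row 2 has {3,4,5,6}; column 2 has {2,3,5,6} → 1.
Cell (r2,c6): row 2 has {1,3,4,5,6}; column 6 has {3} → 2.
Cell (r4,c5): row 4 has {2,4,6}; column 5 has {1,2,3,4,6} → 5.
Cell (r4,c6): row 4 has {2,4,5,6}; column 6 has {2,3} → 1.

1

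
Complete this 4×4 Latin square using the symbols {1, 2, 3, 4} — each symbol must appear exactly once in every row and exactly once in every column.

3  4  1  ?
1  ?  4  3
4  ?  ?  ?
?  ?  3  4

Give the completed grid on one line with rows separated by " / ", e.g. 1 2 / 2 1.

(r1,c4): row 1 has {1,3,4}; column 4 has {3,4}, so it must be 2.
(r2,c2): row 2 has {1,3,4}; column 2 has {4}, so it must be 2.
(r3,c3): row 3 has {4}; column 3 has {1,3,4}, so it must be 2.
(r3,c4): row 3 has {2,4}; column 4 has {2,3,4}, so it must be 1.
(r4,c1): row 4 has {3,4}; column 1 has {1,3,4}, so it must be 2.
(r4,c2): row 4 has {2,3,4}; column 2 has {2,4}, so it must be 1.
(r3,c2): row 3 has {1,2,4}; column 2 has {1,2,4}, so it must be 3.

3 4 1 2 / 1 2 4 3 / 4 3 2 1 / 2 1 3 4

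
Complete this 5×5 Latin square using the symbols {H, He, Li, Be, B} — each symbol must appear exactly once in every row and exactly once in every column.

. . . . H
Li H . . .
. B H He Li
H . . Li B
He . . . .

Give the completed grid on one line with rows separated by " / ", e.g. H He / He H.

row 3 has {H,He,Li,B}; column 1 has {H,He,Li} — only Be is left for (r3,c1).
row 5 has {He}; column 5 has {H,Li,B} — only Be is left for (r5,c5).
row 1 has {H}; column 1 has {H,He,Li,Be} — only B is left for (r1,c1).
row 1 has {H,B}; column 4 has {He,Li} — only Be is left for (r1,c4).
row 2 has {H,Li}; column 4 has {He,Li,Be} — only B is left for (r2,c4).
row 2 has {H,Li,B}; column 5 has {H,Li,Be,B} — only He is left for (r2,c5).
row 5 has {He,Be}; column 2 has {H,B} — only Li is left for (r5,c2).
row 5 has {He,Li,Be}; column 3 has {H} — only B is left for (r5,c3).
row 5 has {He,Li,Be,B}; column 4 has {He,Li,Be,B} — only H is left for (r5,c4).
row 1 has {H,Be,B}; column 2 has {H,Li,B} — only He is left for (r1,c2).
row 1 has {H,He,Be,B}; column 3 has {H,B} — only Li is left for (r1,c3).
row 2 has {H,He,Li,B}; column 3 has {H,Li,B} — only Be is left for (r2,c3).
row 4 has {H,Li,B}; column 2 has {H,He,Li,B} — only Be is left for (r4,c2).
row 4 has {H,Li,Be,B}; column 3 has {H,Li,Be,B} — only He is left for (r4,c3).

B He Li Be H / Li H Be B He / Be B H He Li / H Be He Li B / He Li B H Be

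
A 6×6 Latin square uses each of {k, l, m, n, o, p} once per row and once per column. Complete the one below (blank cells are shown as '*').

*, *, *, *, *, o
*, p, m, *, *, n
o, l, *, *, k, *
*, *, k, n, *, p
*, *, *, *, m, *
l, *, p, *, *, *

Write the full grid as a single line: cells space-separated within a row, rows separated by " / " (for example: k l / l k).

n k l m p o / k p m l o n / o l n p k m / m o k n l p / p n o k m l / l m p o n k

At row 2, column 1: row 2 has {m,n,p}; column 1 has {l,o}; that leaves k.
At row 3, column 3: row 3 has {k,l,o}; column 3 has {k,m,p}; that leaves n.
At row 3, column 6: row 3 has {k,l,n,o}; column 6 has {n,o,p}; that leaves m.
At row 4, column 1: row 4 has {k,n,p}; column 1 has {k,l,o}; that leaves m.
At row 4, column 2: row 4 has {k,m,n,p}; column 2 has {l,p}; that leaves o.
At row 4, column 5: row 4 has {k,m,n,o,p}; column 5 has {k,m}; that leaves l.
At row 6, column 6: row 6 has {l,p}; column 6 has {m,n,o,p}; that leaves k.
At row 1, column 3: row 1 has {o}; column 3 has {k,m,n,p}; that leaves l.
At row 2, column 5: row 2 has {k,m,n,p}; column 5 has {k,l,m}; that leaves o.
At row 3, column 4: row 3 has {k,l,m,n,o}; column 4 has {n}; that leaves p.
At row 5, column 3: row 5 has {m}; column 3 has {k,l,m,n,p}; that leaves o.
At row 5, column 6: row 5 has {m,o}; column 6 has {k,m,n,o,p}; that leaves l.
At row 6, column 5: row 6 has {k,l,p}; column 5 has {k,l,m,o}; that leaves n.
At row 1, column 5: row 1 has {l,o}; column 5 has {k,l,m,n,o}; that leaves p.
At row 2, column 4: row 2 has {k,m,n,o,p}; column 4 has {n,p}; that leaves l.
At row 5, column 4: row 5 has {l,m,o}; column 4 has {l,n,p}; that leaves k.
At row 6, column 2: row 6 has {k,l,n,p}; column 2 has {l,o,p}; that leaves m.
At row 6, column 4: row 6 has {k,l,m,n,p}; column 4 has {k,l,n,p}; that leaves o.
At row 1, column 1: row 1 has {l,o,p}; column 1 has {k,l,m,o}; that leaves n.
At row 1, column 2: row 1 has {l,n,o,p}; column 2 has {l,m,o,p}; that leaves k.
At row 1, column 4: row 1 has {k,l,n,o,p}; column 4 has {k,l,n,o,p}; that leaves m.
At row 5, column 1: row 5 has {k,l,m,o}; column 1 has {k,l,m,n,o}; that leaves p.
At row 5, column 2: row 5 has {k,l,m,o,p}; column 2 has {k,l,m,o,p}; that leaves n.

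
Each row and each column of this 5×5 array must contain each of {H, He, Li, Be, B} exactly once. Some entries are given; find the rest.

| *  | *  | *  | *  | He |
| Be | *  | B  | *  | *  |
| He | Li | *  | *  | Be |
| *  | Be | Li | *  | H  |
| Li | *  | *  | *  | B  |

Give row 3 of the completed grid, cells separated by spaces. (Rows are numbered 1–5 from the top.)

He Li H B Be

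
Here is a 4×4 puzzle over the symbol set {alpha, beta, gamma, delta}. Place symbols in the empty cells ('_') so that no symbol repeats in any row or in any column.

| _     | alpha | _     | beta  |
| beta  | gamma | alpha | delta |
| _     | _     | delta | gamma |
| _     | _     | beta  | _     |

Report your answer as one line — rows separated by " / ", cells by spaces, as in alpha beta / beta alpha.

delta alpha gamma beta / beta gamma alpha delta / alpha beta delta gamma / gamma delta beta alpha

Cell (r1,c3): row 1 has {alpha,beta}; column 3 has {alpha,beta,delta} → gamma.
Cell (r3,c1): row 3 has {gamma,delta}; column 1 has {beta} → alpha.
Cell (r3,c2): row 3 has {alpha,gamma,delta}; column 2 has {alpha,gamma} → beta.
Cell (r4,c2): row 4 has {beta}; column 2 has {alpha,beta,gamma} → delta.
Cell (r4,c4): row 4 has {beta,delta}; column 4 has {beta,gamma,delta} → alpha.
Cell (r1,c1): row 1 has {alpha,beta,gamma}; column 1 has {alpha,beta} → delta.
Cell (r4,c1): row 4 has {alpha,beta,delta}; column 1 has {alpha,beta,delta} → gamma.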